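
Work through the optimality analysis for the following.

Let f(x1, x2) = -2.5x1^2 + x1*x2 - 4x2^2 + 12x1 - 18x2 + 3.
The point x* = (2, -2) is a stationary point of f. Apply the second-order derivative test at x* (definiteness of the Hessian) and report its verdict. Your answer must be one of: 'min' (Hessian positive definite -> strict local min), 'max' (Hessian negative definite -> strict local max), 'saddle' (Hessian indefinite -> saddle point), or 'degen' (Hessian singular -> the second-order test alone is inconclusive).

Compute the Hessian H = grad^2 f:
  H = [[-5, 1], [1, -8]]
Verify stationarity: grad f(x*) = H x* + g = (0, 0).
Eigenvalues of H: -8.3028, -4.6972.
Both eigenvalues < 0, so H is negative definite -> x* is a strict local max.

max


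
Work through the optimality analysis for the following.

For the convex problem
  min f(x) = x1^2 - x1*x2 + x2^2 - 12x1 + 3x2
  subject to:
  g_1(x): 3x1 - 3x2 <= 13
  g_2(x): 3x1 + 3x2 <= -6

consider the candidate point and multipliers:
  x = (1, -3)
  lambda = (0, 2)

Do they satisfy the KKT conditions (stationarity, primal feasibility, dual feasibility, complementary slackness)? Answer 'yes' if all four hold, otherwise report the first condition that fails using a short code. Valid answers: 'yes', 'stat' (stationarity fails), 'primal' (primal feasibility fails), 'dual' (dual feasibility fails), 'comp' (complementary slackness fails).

Gradient of f: grad f(x) = Q x + c = (-7, -4)
Constraint values g_i(x) = a_i^T x - b_i:
  g_1((1, -3)) = -1
  g_2((1, -3)) = 0
Stationarity residual: grad f(x) + sum_i lambda_i a_i = (-1, 2)
  -> stationarity FAILS
Primal feasibility (all g_i <= 0): OK
Dual feasibility (all lambda_i >= 0): OK
Complementary slackness (lambda_i * g_i(x) = 0 for all i): OK

Verdict: the first failing condition is stationarity -> stat.

stat


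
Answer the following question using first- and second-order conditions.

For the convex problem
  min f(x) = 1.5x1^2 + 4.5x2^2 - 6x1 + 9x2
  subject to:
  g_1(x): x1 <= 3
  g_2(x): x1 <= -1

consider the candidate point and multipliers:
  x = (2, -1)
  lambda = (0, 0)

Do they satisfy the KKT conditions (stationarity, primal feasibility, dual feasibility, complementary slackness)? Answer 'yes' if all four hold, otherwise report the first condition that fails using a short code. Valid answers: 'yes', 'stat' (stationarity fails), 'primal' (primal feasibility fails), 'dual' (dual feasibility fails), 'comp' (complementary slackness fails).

Gradient of f: grad f(x) = Q x + c = (0, 0)
Constraint values g_i(x) = a_i^T x - b_i:
  g_1((2, -1)) = -1
  g_2((2, -1)) = 3
Stationarity residual: grad f(x) + sum_i lambda_i a_i = (0, 0)
  -> stationarity OK
Primal feasibility (all g_i <= 0): FAILS
Dual feasibility (all lambda_i >= 0): OK
Complementary slackness (lambda_i * g_i(x) = 0 for all i): OK

Verdict: the first failing condition is primal_feasibility -> primal.

primal


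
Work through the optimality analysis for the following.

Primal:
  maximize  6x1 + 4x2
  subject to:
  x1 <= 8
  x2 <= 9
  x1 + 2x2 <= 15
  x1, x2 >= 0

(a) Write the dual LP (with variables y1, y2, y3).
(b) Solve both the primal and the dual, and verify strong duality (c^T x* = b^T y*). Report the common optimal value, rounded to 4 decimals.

The standard primal-dual pair for 'max c^T x s.t. A x <= b, x >= 0' is:
  Dual:  min b^T y  s.t.  A^T y >= c,  y >= 0.

So the dual LP is:
  minimize  8y1 + 9y2 + 15y3
  subject to:
    y1 + y3 >= 6
    y2 + 2y3 >= 4
    y1, y2, y3 >= 0

Solving the primal: x* = (8, 3.5).
  primal value c^T x* = 62.
Solving the dual: y* = (4, 0, 2).
  dual value b^T y* = 62.
Strong duality: c^T x* = b^T y*. Confirmed.

62


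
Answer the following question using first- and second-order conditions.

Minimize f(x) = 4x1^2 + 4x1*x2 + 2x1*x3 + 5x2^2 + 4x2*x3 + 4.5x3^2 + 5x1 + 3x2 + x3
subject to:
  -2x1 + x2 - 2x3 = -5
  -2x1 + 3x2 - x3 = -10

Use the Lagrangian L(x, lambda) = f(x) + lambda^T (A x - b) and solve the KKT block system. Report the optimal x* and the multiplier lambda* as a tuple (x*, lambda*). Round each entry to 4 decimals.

Form the Lagrangian:
  L(x, lambda) = (1/2) x^T Q x + c^T x + lambda^T (A x - b)
Stationarity (grad_x L = 0): Q x + c + A^T lambda = 0.
Primal feasibility: A x = b.

This gives the KKT block system:
  [ Q   A^T ] [ x     ]   [-c ]
  [ A    0  ] [ lambda ] = [ b ]

Solving the linear system:
  x*      = (0.9844, -2.6063, 0.2125)
  lambda* = (-6.9813, 8.4188)
  f(x*)   = 23.2984

x* = (0.9844, -2.6063, 0.2125), lambda* = (-6.9813, 8.4188)


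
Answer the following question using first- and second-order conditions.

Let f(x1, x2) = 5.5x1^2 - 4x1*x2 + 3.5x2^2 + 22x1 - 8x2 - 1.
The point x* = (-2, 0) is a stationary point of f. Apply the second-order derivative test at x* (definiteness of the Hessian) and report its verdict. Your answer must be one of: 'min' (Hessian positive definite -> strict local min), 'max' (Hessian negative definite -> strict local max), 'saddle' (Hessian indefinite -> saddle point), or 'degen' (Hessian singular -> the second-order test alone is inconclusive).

Compute the Hessian H = grad^2 f:
  H = [[11, -4], [-4, 7]]
Verify stationarity: grad f(x*) = H x* + g = (0, 0).
Eigenvalues of H: 4.5279, 13.4721.
Both eigenvalues > 0, so H is positive definite -> x* is a strict local min.

min


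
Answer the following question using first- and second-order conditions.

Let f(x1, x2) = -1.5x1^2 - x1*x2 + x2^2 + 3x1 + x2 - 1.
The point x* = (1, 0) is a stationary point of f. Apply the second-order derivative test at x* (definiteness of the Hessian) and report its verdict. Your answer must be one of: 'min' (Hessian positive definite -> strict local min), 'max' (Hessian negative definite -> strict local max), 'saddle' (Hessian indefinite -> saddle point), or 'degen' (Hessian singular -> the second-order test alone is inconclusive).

Compute the Hessian H = grad^2 f:
  H = [[-3, -1], [-1, 2]]
Verify stationarity: grad f(x*) = H x* + g = (0, 0).
Eigenvalues of H: -3.1926, 2.1926.
Eigenvalues have mixed signs, so H is indefinite -> x* is a saddle point.

saddle


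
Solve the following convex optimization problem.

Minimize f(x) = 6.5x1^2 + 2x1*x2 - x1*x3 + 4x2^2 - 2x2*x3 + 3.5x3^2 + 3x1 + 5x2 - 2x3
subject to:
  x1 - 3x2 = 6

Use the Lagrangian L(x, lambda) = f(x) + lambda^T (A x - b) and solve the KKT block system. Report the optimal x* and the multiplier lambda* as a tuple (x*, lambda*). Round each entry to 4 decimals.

Form the Lagrangian:
  L(x, lambda) = (1/2) x^T Q x + c^T x + lambda^T (A x - b)
Stationarity (grad_x L = 0): Q x + c + A^T lambda = 0.
Primal feasibility: A x = b.

This gives the KKT block system:
  [ Q   A^T ] [ x     ]   [-c ]
  [ A    0  ] [ lambda ] = [ b ]

Solving the linear system:
  x*      = (0.2827, -1.9058, -0.2184)
  lambda* = (-3.0814)
  f(x*)   = 5.1221

x* = (0.2827, -1.9058, -0.2184), lambda* = (-3.0814)


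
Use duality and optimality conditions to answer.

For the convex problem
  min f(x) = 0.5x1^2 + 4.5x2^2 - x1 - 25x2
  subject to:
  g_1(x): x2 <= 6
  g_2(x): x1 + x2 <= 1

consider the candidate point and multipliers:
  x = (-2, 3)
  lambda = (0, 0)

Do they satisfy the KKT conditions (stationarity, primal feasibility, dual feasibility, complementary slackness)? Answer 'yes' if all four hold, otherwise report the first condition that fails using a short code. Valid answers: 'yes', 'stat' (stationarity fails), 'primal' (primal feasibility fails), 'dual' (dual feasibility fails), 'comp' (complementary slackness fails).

Gradient of f: grad f(x) = Q x + c = (-3, 2)
Constraint values g_i(x) = a_i^T x - b_i:
  g_1((-2, 3)) = -3
  g_2((-2, 3)) = 0
Stationarity residual: grad f(x) + sum_i lambda_i a_i = (-3, 2)
  -> stationarity FAILS
Primal feasibility (all g_i <= 0): OK
Dual feasibility (all lambda_i >= 0): OK
Complementary slackness (lambda_i * g_i(x) = 0 for all i): OK

Verdict: the first failing condition is stationarity -> stat.

stat


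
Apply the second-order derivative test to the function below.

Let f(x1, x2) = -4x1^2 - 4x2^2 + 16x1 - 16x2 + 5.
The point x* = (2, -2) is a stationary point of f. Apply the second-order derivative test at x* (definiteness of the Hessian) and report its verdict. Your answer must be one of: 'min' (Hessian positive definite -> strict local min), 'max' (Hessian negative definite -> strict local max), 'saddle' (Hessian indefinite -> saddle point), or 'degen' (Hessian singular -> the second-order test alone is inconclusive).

Compute the Hessian H = grad^2 f:
  H = [[-8, 0], [0, -8]]
Verify stationarity: grad f(x*) = H x* + g = (0, 0).
Eigenvalues of H: -8, -8.
Both eigenvalues < 0, so H is negative definite -> x* is a strict local max.

max


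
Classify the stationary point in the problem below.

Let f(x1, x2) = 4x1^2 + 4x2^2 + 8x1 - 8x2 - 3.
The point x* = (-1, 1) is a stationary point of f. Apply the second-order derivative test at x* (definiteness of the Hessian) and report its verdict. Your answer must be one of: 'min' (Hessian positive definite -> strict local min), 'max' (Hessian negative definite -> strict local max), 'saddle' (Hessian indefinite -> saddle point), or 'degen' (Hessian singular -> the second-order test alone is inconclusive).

Compute the Hessian H = grad^2 f:
  H = [[8, 0], [0, 8]]
Verify stationarity: grad f(x*) = H x* + g = (0, 0).
Eigenvalues of H: 8, 8.
Both eigenvalues > 0, so H is positive definite -> x* is a strict local min.

min


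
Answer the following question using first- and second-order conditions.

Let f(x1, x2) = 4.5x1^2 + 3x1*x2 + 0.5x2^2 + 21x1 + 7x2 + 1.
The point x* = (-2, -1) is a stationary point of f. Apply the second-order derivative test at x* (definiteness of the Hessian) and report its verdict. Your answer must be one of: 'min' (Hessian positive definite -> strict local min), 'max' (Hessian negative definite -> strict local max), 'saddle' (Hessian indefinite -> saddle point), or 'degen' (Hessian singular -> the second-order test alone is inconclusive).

Compute the Hessian H = grad^2 f:
  H = [[9, 3], [3, 1]]
Verify stationarity: grad f(x*) = H x* + g = (0, 0).
Eigenvalues of H: 0, 10.
H has a zero eigenvalue (singular; positive semidefinite but not definite), so H is neither positive definite, negative definite, nor indefinite. The second-order test alone is inconclusive -> degen.
(Indeed, f is constant along the null direction of H through x*, so x* is not a strict local extremum.)

degen


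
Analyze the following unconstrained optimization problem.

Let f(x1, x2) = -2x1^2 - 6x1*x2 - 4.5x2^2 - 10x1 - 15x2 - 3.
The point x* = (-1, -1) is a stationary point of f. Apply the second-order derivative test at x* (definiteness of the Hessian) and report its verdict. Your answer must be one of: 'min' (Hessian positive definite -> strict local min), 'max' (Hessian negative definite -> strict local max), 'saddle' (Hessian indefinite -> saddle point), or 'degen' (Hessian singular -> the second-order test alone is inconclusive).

Compute the Hessian H = grad^2 f:
  H = [[-4, -6], [-6, -9]]
Verify stationarity: grad f(x*) = H x* + g = (0, 0).
Eigenvalues of H: -13, 0.
H has a zero eigenvalue (singular; negative semidefinite but not definite), so H is neither positive definite, negative definite, nor indefinite. The second-order test alone is inconclusive -> degen.
(Indeed, f is constant along the null direction of H through x*, so x* is not a strict local extremum.)

degen


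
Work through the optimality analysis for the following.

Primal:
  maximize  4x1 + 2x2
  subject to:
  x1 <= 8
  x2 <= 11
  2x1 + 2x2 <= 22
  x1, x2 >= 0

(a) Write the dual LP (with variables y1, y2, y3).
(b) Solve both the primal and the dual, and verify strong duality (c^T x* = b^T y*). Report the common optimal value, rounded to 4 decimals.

The standard primal-dual pair for 'max c^T x s.t. A x <= b, x >= 0' is:
  Dual:  min b^T y  s.t.  A^T y >= c,  y >= 0.

So the dual LP is:
  minimize  8y1 + 11y2 + 22y3
  subject to:
    y1 + 2y3 >= 4
    y2 + 2y3 >= 2
    y1, y2, y3 >= 0

Solving the primal: x* = (8, 3).
  primal value c^T x* = 38.
Solving the dual: y* = (2, 0, 1).
  dual value b^T y* = 38.
Strong duality: c^T x* = b^T y*. Confirmed.

38


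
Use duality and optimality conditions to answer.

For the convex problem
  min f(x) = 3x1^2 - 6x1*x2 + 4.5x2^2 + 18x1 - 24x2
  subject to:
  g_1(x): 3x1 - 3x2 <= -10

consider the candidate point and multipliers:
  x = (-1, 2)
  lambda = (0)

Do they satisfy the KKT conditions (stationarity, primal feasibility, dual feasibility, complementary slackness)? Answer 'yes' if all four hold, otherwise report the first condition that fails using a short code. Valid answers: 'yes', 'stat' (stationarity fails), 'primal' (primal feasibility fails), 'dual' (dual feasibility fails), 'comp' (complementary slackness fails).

Gradient of f: grad f(x) = Q x + c = (0, 0)
Constraint values g_i(x) = a_i^T x - b_i:
  g_1((-1, 2)) = 1
Stationarity residual: grad f(x) + sum_i lambda_i a_i = (0, 0)
  -> stationarity OK
Primal feasibility (all g_i <= 0): FAILS
Dual feasibility (all lambda_i >= 0): OK
Complementary slackness (lambda_i * g_i(x) = 0 for all i): OK

Verdict: the first failing condition is primal_feasibility -> primal.

primal


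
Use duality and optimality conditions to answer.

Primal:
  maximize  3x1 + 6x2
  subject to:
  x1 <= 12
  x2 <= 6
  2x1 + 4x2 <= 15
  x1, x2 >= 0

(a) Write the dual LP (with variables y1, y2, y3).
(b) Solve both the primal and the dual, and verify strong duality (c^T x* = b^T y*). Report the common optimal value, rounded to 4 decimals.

The standard primal-dual pair for 'max c^T x s.t. A x <= b, x >= 0' is:
  Dual:  min b^T y  s.t.  A^T y >= c,  y >= 0.

So the dual LP is:
  minimize  12y1 + 6y2 + 15y3
  subject to:
    y1 + 2y3 >= 3
    y2 + 4y3 >= 6
    y1, y2, y3 >= 0

Solving the primal: x* = (7.5, 0).
  primal value c^T x* = 22.5.
Solving the dual: y* = (0, 0, 1.5).
  dual value b^T y* = 22.5.
Strong duality: c^T x* = b^T y*. Confirmed.

22.5


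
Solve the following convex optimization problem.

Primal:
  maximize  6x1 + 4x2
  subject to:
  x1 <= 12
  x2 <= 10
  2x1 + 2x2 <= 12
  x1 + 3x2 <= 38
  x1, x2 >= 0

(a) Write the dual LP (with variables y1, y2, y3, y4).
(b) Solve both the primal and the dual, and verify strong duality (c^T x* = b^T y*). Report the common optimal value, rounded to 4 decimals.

The standard primal-dual pair for 'max c^T x s.t. A x <= b, x >= 0' is:
  Dual:  min b^T y  s.t.  A^T y >= c,  y >= 0.

So the dual LP is:
  minimize  12y1 + 10y2 + 12y3 + 38y4
  subject to:
    y1 + 2y3 + y4 >= 6
    y2 + 2y3 + 3y4 >= 4
    y1, y2, y3, y4 >= 0

Solving the primal: x* = (6, 0).
  primal value c^T x* = 36.
Solving the dual: y* = (0, 0, 3, 0).
  dual value b^T y* = 36.
Strong duality: c^T x* = b^T y*. Confirmed.

36


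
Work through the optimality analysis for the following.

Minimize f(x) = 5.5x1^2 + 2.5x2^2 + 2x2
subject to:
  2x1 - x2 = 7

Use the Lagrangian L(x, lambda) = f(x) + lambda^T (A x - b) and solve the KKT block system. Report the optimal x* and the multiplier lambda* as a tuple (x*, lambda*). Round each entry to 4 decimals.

Form the Lagrangian:
  L(x, lambda) = (1/2) x^T Q x + c^T x + lambda^T (A x - b)
Stationarity (grad_x L = 0): Q x + c + A^T lambda = 0.
Primal feasibility: A x = b.

This gives the KKT block system:
  [ Q   A^T ] [ x     ]   [-c ]
  [ A    0  ] [ lambda ] = [ b ]

Solving the linear system:
  x*      = (2.129, -2.7419)
  lambda* = (-11.7097)
  f(x*)   = 38.2419

x* = (2.129, -2.7419), lambda* = (-11.7097)


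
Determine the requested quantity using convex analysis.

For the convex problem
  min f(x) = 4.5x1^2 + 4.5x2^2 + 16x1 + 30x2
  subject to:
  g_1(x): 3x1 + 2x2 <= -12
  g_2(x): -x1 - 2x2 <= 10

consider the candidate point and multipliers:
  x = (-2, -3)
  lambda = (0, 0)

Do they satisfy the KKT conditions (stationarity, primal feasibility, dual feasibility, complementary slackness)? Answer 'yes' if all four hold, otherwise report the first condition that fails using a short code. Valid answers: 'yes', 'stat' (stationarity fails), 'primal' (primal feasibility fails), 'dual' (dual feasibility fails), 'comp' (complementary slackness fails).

Gradient of f: grad f(x) = Q x + c = (-2, 3)
Constraint values g_i(x) = a_i^T x - b_i:
  g_1((-2, -3)) = 0
  g_2((-2, -3)) = -2
Stationarity residual: grad f(x) + sum_i lambda_i a_i = (-2, 3)
  -> stationarity FAILS
Primal feasibility (all g_i <= 0): OK
Dual feasibility (all lambda_i >= 0): OK
Complementary slackness (lambda_i * g_i(x) = 0 for all i): OK

Verdict: the first failing condition is stationarity -> stat.

stat


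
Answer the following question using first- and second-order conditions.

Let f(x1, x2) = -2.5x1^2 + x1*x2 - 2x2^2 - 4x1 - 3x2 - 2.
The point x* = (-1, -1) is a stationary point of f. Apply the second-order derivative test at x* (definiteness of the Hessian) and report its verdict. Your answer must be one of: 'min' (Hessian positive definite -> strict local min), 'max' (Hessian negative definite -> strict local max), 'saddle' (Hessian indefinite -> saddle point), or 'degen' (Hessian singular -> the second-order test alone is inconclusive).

Compute the Hessian H = grad^2 f:
  H = [[-5, 1], [1, -4]]
Verify stationarity: grad f(x*) = H x* + g = (0, 0).
Eigenvalues of H: -5.618, -3.382.
Both eigenvalues < 0, so H is negative definite -> x* is a strict local max.

max


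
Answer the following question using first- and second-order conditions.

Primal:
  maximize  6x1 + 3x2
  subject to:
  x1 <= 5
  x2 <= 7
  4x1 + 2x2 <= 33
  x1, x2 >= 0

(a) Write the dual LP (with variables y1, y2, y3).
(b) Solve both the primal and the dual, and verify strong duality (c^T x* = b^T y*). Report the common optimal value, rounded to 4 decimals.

The standard primal-dual pair for 'max c^T x s.t. A x <= b, x >= 0' is:
  Dual:  min b^T y  s.t.  A^T y >= c,  y >= 0.

So the dual LP is:
  minimize  5y1 + 7y2 + 33y3
  subject to:
    y1 + 4y3 >= 6
    y2 + 2y3 >= 3
    y1, y2, y3 >= 0

Solving the primal: x* = (4.75, 7).
  primal value c^T x* = 49.5.
Solving the dual: y* = (0, 0, 1.5).
  dual value b^T y* = 49.5.
Strong duality: c^T x* = b^T y*. Confirmed.

49.5


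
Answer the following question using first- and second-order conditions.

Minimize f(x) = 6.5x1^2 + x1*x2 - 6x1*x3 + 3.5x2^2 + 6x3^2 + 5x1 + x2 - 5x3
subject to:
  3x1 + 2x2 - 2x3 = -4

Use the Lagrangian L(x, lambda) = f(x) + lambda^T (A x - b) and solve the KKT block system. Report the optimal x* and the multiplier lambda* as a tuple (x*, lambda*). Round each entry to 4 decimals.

Form the Lagrangian:
  L(x, lambda) = (1/2) x^T Q x + c^T x + lambda^T (A x - b)
Stationarity (grad_x L = 0): Q x + c + A^T lambda = 0.
Primal feasibility: A x = b.

This gives the KKT block system:
  [ Q   A^T ] [ x     ]   [-c ]
  [ A    0  ] [ lambda ] = [ b ]

Solving the linear system:
  x*      = (-0.5964, -0.6446, 0.4608)
  lambda* = (2.0542)
  f(x*)   = 1.1431

x* = (-0.5964, -0.6446, 0.4608), lambda* = (2.0542)


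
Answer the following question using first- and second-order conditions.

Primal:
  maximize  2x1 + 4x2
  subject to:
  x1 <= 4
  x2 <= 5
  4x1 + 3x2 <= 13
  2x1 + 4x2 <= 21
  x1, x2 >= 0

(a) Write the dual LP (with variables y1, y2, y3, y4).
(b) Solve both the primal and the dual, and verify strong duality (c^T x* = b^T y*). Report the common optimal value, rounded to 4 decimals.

The standard primal-dual pair for 'max c^T x s.t. A x <= b, x >= 0' is:
  Dual:  min b^T y  s.t.  A^T y >= c,  y >= 0.

So the dual LP is:
  minimize  4y1 + 5y2 + 13y3 + 21y4
  subject to:
    y1 + 4y3 + 2y4 >= 2
    y2 + 3y3 + 4y4 >= 4
    y1, y2, y3, y4 >= 0

Solving the primal: x* = (0, 4.3333).
  primal value c^T x* = 17.3333.
Solving the dual: y* = (0, 0, 1.3333, 0).
  dual value b^T y* = 17.3333.
Strong duality: c^T x* = b^T y*. Confirmed.

17.3333


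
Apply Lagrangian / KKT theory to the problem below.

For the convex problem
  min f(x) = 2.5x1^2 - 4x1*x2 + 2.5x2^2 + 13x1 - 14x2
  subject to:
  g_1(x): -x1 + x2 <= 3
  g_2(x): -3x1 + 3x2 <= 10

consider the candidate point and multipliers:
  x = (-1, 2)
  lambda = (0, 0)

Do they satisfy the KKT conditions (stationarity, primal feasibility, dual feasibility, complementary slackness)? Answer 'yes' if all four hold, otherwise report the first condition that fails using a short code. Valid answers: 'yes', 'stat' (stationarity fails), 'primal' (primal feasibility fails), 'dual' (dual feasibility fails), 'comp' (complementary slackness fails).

Gradient of f: grad f(x) = Q x + c = (0, 0)
Constraint values g_i(x) = a_i^T x - b_i:
  g_1((-1, 2)) = 0
  g_2((-1, 2)) = -1
Stationarity residual: grad f(x) + sum_i lambda_i a_i = (0, 0)
  -> stationarity OK
Primal feasibility (all g_i <= 0): OK
Dual feasibility (all lambda_i >= 0): OK
Complementary slackness (lambda_i * g_i(x) = 0 for all i): OK

Verdict: yes, KKT holds.

yes


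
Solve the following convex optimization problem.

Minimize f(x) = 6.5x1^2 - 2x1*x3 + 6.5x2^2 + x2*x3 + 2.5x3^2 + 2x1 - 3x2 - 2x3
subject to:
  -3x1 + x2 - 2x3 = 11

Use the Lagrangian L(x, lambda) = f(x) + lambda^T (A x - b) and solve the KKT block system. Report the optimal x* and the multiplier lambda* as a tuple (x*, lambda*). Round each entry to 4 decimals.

Form the Lagrangian:
  L(x, lambda) = (1/2) x^T Q x + c^T x + lambda^T (A x - b)
Stationarity (grad_x L = 0): Q x + c + A^T lambda = 0.
Primal feasibility: A x = b.

This gives the KKT block system:
  [ Q   A^T ] [ x     ]   [-c ]
  [ A    0  ] [ lambda ] = [ b ]

Solving the linear system:
  x*      = (-1.7235, 0.8182, -2.5056)
  lambda* = (-5.1314)
  f(x*)   = 27.7777

x* = (-1.7235, 0.8182, -2.5056), lambda* = (-5.1314)


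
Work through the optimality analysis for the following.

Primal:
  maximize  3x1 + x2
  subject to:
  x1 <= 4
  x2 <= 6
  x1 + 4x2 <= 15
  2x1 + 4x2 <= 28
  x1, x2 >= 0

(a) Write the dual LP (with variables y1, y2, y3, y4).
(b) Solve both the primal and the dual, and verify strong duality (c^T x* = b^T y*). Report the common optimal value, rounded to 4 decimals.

The standard primal-dual pair for 'max c^T x s.t. A x <= b, x >= 0' is:
  Dual:  min b^T y  s.t.  A^T y >= c,  y >= 0.

So the dual LP is:
  minimize  4y1 + 6y2 + 15y3 + 28y4
  subject to:
    y1 + y3 + 2y4 >= 3
    y2 + 4y3 + 4y4 >= 1
    y1, y2, y3, y4 >= 0

Solving the primal: x* = (4, 2.75).
  primal value c^T x* = 14.75.
Solving the dual: y* = (2.75, 0, 0.25, 0).
  dual value b^T y* = 14.75.
Strong duality: c^T x* = b^T y*. Confirmed.

14.75


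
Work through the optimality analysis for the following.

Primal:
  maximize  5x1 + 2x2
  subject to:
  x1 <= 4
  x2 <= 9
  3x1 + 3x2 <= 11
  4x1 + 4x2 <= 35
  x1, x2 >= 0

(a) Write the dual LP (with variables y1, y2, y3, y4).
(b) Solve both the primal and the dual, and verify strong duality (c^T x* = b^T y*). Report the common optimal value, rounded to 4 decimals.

The standard primal-dual pair for 'max c^T x s.t. A x <= b, x >= 0' is:
  Dual:  min b^T y  s.t.  A^T y >= c,  y >= 0.

So the dual LP is:
  minimize  4y1 + 9y2 + 11y3 + 35y4
  subject to:
    y1 + 3y3 + 4y4 >= 5
    y2 + 3y3 + 4y4 >= 2
    y1, y2, y3, y4 >= 0

Solving the primal: x* = (3.6667, 0).
  primal value c^T x* = 18.3333.
Solving the dual: y* = (0, 0, 1.6667, 0).
  dual value b^T y* = 18.3333.
Strong duality: c^T x* = b^T y*. Confirmed.

18.3333


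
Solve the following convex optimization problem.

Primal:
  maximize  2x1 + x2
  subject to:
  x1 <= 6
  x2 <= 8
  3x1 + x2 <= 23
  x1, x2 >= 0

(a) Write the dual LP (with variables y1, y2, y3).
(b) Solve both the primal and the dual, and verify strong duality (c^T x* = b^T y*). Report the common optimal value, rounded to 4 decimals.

The standard primal-dual pair for 'max c^T x s.t. A x <= b, x >= 0' is:
  Dual:  min b^T y  s.t.  A^T y >= c,  y >= 0.

So the dual LP is:
  minimize  6y1 + 8y2 + 23y3
  subject to:
    y1 + 3y3 >= 2
    y2 + y3 >= 1
    y1, y2, y3 >= 0

Solving the primal: x* = (5, 8).
  primal value c^T x* = 18.
Solving the dual: y* = (0, 0.3333, 0.6667).
  dual value b^T y* = 18.
Strong duality: c^T x* = b^T y*. Confirmed.

18


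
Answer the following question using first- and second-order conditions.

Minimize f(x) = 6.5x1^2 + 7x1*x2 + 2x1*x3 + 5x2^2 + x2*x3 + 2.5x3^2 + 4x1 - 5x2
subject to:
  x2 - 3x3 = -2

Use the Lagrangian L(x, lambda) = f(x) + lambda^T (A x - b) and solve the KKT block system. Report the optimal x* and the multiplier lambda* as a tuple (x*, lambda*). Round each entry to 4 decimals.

Form the Lagrangian:
  L(x, lambda) = (1/2) x^T Q x + c^T x + lambda^T (A x - b)
Stationarity (grad_x L = 0): Q x + c + A^T lambda = 0.
Primal feasibility: A x = b.

This gives the KKT block system:
  [ Q   A^T ] [ x     ]   [-c ]
  [ A    0  ] [ lambda ] = [ b ]

Solving the linear system:
  x*      = (-0.9707, 0.9503, 0.9834)
  lambda* = (1.3087)
  f(x*)   = -3.0083

x* = (-0.9707, 0.9503, 0.9834), lambda* = (1.3087)


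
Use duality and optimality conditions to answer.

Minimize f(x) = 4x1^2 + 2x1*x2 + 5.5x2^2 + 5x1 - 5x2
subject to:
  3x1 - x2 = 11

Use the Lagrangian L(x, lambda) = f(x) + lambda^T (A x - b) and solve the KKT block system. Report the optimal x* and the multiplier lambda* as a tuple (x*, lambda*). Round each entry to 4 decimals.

Form the Lagrangian:
  L(x, lambda) = (1/2) x^T Q x + c^T x + lambda^T (A x - b)
Stationarity (grad_x L = 0): Q x + c + A^T lambda = 0.
Primal feasibility: A x = b.

This gives the KKT block system:
  [ Q   A^T ] [ x     ]   [-c ]
  [ A    0  ] [ lambda ] = [ b ]

Solving the linear system:
  x*      = (3.3193, -1.042)
  lambda* = (-9.8235)
  f(x*)   = 64.9328

x* = (3.3193, -1.042), lambda* = (-9.8235)


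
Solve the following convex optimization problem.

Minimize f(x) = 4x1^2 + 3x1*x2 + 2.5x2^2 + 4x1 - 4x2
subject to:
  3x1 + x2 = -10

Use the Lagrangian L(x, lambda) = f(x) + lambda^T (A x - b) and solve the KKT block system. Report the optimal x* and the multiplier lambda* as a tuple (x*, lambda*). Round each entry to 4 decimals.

Form the Lagrangian:
  L(x, lambda) = (1/2) x^T Q x + c^T x + lambda^T (A x - b)
Stationarity (grad_x L = 0): Q x + c + A^T lambda = 0.
Primal feasibility: A x = b.

This gives the KKT block system:
  [ Q   A^T ] [ x     ]   [-c ]
  [ A    0  ] [ lambda ] = [ b ]

Solving the linear system:
  x*      = (-3.8857, 1.6571)
  lambda* = (7.3714)
  f(x*)   = 25.7714

x* = (-3.8857, 1.6571), lambda* = (7.3714)


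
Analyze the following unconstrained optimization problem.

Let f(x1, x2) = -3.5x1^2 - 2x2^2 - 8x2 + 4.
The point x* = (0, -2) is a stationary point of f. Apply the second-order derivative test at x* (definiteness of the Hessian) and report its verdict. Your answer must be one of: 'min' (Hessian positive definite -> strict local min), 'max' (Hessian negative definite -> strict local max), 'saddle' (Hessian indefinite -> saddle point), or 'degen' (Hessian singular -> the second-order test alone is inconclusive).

Compute the Hessian H = grad^2 f:
  H = [[-7, 0], [0, -4]]
Verify stationarity: grad f(x*) = H x* + g = (0, 0).
Eigenvalues of H: -7, -4.
Both eigenvalues < 0, so H is negative definite -> x* is a strict local max.

max


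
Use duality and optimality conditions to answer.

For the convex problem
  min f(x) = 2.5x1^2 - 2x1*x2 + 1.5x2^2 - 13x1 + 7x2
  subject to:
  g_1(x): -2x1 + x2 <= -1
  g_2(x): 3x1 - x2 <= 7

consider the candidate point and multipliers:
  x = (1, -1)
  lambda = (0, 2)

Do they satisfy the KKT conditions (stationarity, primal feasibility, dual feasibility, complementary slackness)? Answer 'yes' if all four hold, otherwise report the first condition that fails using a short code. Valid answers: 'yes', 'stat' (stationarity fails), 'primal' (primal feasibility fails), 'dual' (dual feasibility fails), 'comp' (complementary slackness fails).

Gradient of f: grad f(x) = Q x + c = (-6, 2)
Constraint values g_i(x) = a_i^T x - b_i:
  g_1((1, -1)) = -2
  g_2((1, -1)) = -3
Stationarity residual: grad f(x) + sum_i lambda_i a_i = (0, 0)
  -> stationarity OK
Primal feasibility (all g_i <= 0): OK
Dual feasibility (all lambda_i >= 0): OK
Complementary slackness (lambda_i * g_i(x) = 0 for all i): FAILS

Verdict: the first failing condition is complementary_slackness -> comp.

comp


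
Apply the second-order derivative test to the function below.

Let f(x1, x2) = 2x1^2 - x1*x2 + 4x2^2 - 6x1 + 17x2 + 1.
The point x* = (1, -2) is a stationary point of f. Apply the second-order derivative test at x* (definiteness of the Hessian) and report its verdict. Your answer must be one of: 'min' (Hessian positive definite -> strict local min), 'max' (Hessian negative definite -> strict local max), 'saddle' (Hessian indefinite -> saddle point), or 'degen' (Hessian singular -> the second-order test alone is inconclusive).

Compute the Hessian H = grad^2 f:
  H = [[4, -1], [-1, 8]]
Verify stationarity: grad f(x*) = H x* + g = (0, 0).
Eigenvalues of H: 3.7639, 8.2361.
Both eigenvalues > 0, so H is positive definite -> x* is a strict local min.

min


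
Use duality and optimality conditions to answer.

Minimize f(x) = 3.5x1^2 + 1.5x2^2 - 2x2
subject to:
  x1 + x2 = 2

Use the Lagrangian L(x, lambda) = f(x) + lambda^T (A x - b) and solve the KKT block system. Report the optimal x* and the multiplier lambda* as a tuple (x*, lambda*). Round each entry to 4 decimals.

Form the Lagrangian:
  L(x, lambda) = (1/2) x^T Q x + c^T x + lambda^T (A x - b)
Stationarity (grad_x L = 0): Q x + c + A^T lambda = 0.
Primal feasibility: A x = b.

This gives the KKT block system:
  [ Q   A^T ] [ x     ]   [-c ]
  [ A    0  ] [ lambda ] = [ b ]

Solving the linear system:
  x*      = (0.4, 1.6)
  lambda* = (-2.8)
  f(x*)   = 1.2

x* = (0.4, 1.6), lambda* = (-2.8)


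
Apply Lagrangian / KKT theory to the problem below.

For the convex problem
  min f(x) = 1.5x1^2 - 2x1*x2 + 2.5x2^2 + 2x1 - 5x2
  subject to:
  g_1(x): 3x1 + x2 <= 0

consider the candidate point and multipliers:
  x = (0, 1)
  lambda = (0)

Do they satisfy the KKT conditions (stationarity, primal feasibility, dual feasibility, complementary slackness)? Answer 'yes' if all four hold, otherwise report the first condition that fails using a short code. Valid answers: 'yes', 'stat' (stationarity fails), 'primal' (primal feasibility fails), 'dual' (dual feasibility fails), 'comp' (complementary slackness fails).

Gradient of f: grad f(x) = Q x + c = (0, 0)
Constraint values g_i(x) = a_i^T x - b_i:
  g_1((0, 1)) = 1
Stationarity residual: grad f(x) + sum_i lambda_i a_i = (0, 0)
  -> stationarity OK
Primal feasibility (all g_i <= 0): FAILS
Dual feasibility (all lambda_i >= 0): OK
Complementary slackness (lambda_i * g_i(x) = 0 for all i): OK

Verdict: the first failing condition is primal_feasibility -> primal.

primal


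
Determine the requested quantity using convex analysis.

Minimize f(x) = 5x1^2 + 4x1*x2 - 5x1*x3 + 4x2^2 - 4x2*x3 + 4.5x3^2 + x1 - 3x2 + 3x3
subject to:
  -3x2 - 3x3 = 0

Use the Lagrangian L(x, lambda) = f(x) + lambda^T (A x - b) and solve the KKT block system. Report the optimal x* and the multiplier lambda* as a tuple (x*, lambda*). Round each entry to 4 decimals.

Form the Lagrangian:
  L(x, lambda) = (1/2) x^T Q x + c^T x + lambda^T (A x - b)
Stationarity (grad_x L = 0): Q x + c + A^T lambda = 0.
Primal feasibility: A x = b.

This gives the KKT block system:
  [ Q   A^T ] [ x     ]   [-c ]
  [ A    0  ] [ lambda ] = [ b ]

Solving the linear system:
  x*      = (-0.4675, 0.4083, -0.4083)
  lambda* = (0.0099)
  f(x*)   = -1.4586

x* = (-0.4675, 0.4083, -0.4083), lambda* = (0.0099)


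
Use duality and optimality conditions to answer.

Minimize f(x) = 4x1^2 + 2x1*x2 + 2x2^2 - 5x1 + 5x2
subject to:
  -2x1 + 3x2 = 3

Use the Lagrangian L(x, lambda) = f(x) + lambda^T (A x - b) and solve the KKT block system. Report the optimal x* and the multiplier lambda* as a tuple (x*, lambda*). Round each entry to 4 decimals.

Form the Lagrangian:
  L(x, lambda) = (1/2) x^T Q x + c^T x + lambda^T (A x - b)
Stationarity (grad_x L = 0): Q x + c + A^T lambda = 0.
Primal feasibility: A x = b.

This gives the KKT block system:
  [ Q   A^T ] [ x     ]   [-c ]
  [ A    0  ] [ lambda ] = [ b ]

Solving the linear system:
  x*      = (-0.2411, 0.8393)
  lambda* = (-2.625)
  f(x*)   = 6.6384

x* = (-0.2411, 0.8393), lambda* = (-2.625)


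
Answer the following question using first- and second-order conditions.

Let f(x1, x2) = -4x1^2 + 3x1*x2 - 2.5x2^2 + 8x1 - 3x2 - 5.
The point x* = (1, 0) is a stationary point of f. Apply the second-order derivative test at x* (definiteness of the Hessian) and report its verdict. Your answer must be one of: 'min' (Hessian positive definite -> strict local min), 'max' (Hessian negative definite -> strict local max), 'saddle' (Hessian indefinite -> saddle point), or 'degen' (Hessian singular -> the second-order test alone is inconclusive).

Compute the Hessian H = grad^2 f:
  H = [[-8, 3], [3, -5]]
Verify stationarity: grad f(x*) = H x* + g = (0, 0).
Eigenvalues of H: -9.8541, -3.1459.
Both eigenvalues < 0, so H is negative definite -> x* is a strict local max.

max


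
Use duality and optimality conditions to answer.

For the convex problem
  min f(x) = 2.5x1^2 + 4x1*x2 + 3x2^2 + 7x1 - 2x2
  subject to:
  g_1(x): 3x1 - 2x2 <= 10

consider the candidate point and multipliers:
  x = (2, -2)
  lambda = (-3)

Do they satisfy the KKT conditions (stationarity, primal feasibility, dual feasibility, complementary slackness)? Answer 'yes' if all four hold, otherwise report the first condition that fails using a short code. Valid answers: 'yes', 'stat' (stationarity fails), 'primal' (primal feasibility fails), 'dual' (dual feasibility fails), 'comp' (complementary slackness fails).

Gradient of f: grad f(x) = Q x + c = (9, -6)
Constraint values g_i(x) = a_i^T x - b_i:
  g_1((2, -2)) = 0
Stationarity residual: grad f(x) + sum_i lambda_i a_i = (0, 0)
  -> stationarity OK
Primal feasibility (all g_i <= 0): OK
Dual feasibility (all lambda_i >= 0): FAILS
Complementary slackness (lambda_i * g_i(x) = 0 for all i): OK

Verdict: the first failing condition is dual_feasibility -> dual.

dual


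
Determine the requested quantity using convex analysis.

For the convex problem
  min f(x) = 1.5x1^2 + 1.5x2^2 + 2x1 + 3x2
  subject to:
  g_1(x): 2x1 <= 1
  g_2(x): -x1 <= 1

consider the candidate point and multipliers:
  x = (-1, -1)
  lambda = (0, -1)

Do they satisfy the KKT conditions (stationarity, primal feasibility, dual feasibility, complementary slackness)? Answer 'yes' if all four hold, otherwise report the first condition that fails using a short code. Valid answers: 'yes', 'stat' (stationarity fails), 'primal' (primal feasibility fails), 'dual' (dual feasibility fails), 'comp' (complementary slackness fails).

Gradient of f: grad f(x) = Q x + c = (-1, 0)
Constraint values g_i(x) = a_i^T x - b_i:
  g_1((-1, -1)) = -3
  g_2((-1, -1)) = 0
Stationarity residual: grad f(x) + sum_i lambda_i a_i = (0, 0)
  -> stationarity OK
Primal feasibility (all g_i <= 0): OK
Dual feasibility (all lambda_i >= 0): FAILS
Complementary slackness (lambda_i * g_i(x) = 0 for all i): OK

Verdict: the first failing condition is dual_feasibility -> dual.

dual


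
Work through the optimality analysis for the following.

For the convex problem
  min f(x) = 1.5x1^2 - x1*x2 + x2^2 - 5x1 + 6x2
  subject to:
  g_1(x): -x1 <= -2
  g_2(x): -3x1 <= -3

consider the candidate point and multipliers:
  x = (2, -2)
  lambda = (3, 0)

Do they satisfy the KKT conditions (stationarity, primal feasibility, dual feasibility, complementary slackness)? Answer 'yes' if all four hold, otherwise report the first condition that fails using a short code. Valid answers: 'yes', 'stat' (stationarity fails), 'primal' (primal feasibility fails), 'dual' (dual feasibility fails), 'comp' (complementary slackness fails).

Gradient of f: grad f(x) = Q x + c = (3, 0)
Constraint values g_i(x) = a_i^T x - b_i:
  g_1((2, -2)) = 0
  g_2((2, -2)) = -3
Stationarity residual: grad f(x) + sum_i lambda_i a_i = (0, 0)
  -> stationarity OK
Primal feasibility (all g_i <= 0): OK
Dual feasibility (all lambda_i >= 0): OK
Complementary slackness (lambda_i * g_i(x) = 0 for all i): OK

Verdict: yes, KKT holds.

yes


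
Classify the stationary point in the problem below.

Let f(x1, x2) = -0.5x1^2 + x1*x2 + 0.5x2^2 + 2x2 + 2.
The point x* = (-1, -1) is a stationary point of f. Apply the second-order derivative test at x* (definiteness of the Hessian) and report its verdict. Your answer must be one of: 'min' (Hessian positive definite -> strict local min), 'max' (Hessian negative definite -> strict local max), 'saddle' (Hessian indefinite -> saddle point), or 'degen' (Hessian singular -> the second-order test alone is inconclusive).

Compute the Hessian H = grad^2 f:
  H = [[-1, 1], [1, 1]]
Verify stationarity: grad f(x*) = H x* + g = (0, 0).
Eigenvalues of H: -1.4142, 1.4142.
Eigenvalues have mixed signs, so H is indefinite -> x* is a saddle point.

saddle


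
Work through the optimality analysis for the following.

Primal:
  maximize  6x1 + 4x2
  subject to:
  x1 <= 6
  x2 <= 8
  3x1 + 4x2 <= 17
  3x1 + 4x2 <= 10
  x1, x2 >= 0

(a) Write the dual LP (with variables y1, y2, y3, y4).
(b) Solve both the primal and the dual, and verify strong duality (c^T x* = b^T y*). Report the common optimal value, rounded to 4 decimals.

The standard primal-dual pair for 'max c^T x s.t. A x <= b, x >= 0' is:
  Dual:  min b^T y  s.t.  A^T y >= c,  y >= 0.

So the dual LP is:
  minimize  6y1 + 8y2 + 17y3 + 10y4
  subject to:
    y1 + 3y3 + 3y4 >= 6
    y2 + 4y3 + 4y4 >= 4
    y1, y2, y3, y4 >= 0

Solving the primal: x* = (3.3333, 0).
  primal value c^T x* = 20.
Solving the dual: y* = (0, 0, 0, 2).
  dual value b^T y* = 20.
Strong duality: c^T x* = b^T y*. Confirmed.

20


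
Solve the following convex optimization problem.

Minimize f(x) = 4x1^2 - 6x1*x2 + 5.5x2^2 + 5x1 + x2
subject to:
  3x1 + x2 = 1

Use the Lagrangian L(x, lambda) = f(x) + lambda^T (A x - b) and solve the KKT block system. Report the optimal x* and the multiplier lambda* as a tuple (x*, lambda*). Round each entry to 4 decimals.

Form the Lagrangian:
  L(x, lambda) = (1/2) x^T Q x + c^T x + lambda^T (A x - b)
Stationarity (grad_x L = 0): Q x + c + A^T lambda = 0.
Primal feasibility: A x = b.

This gives the KKT block system:
  [ Q   A^T ] [ x     ]   [-c ]
  [ A    0  ] [ lambda ] = [ b ]

Solving the linear system:
  x*      = (0.2587, 0.2238)
  lambda* = (-1.9091)
  f(x*)   = 1.7133

x* = (0.2587, 0.2238), lambda* = (-1.9091)


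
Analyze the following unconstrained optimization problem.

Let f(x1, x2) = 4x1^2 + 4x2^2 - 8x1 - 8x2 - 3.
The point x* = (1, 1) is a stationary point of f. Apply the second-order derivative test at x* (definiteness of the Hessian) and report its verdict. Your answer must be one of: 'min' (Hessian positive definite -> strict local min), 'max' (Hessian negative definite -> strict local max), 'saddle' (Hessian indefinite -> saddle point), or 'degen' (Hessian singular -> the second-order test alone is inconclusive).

Compute the Hessian H = grad^2 f:
  H = [[8, 0], [0, 8]]
Verify stationarity: grad f(x*) = H x* + g = (0, 0).
Eigenvalues of H: 8, 8.
Both eigenvalues > 0, so H is positive definite -> x* is a strict local min.

min


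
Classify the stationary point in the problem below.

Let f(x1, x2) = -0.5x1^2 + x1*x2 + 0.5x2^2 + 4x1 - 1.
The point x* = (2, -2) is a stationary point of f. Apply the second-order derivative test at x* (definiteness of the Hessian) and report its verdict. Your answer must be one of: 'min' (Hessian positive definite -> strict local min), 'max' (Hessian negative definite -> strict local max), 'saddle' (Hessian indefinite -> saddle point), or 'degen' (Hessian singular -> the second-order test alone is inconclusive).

Compute the Hessian H = grad^2 f:
  H = [[-1, 1], [1, 1]]
Verify stationarity: grad f(x*) = H x* + g = (0, 0).
Eigenvalues of H: -1.4142, 1.4142.
Eigenvalues have mixed signs, so H is indefinite -> x* is a saddle point.

saddle


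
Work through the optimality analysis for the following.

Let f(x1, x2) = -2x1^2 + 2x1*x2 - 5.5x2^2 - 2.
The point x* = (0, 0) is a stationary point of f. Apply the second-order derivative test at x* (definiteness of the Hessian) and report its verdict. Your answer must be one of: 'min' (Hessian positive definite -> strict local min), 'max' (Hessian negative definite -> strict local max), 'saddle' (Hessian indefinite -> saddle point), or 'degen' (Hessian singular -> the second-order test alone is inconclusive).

Compute the Hessian H = grad^2 f:
  H = [[-4, 2], [2, -11]]
Verify stationarity: grad f(x*) = H x* + g = (0, 0).
Eigenvalues of H: -11.5311, -3.4689.
Both eigenvalues < 0, so H is negative definite -> x* is a strict local max.

max
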